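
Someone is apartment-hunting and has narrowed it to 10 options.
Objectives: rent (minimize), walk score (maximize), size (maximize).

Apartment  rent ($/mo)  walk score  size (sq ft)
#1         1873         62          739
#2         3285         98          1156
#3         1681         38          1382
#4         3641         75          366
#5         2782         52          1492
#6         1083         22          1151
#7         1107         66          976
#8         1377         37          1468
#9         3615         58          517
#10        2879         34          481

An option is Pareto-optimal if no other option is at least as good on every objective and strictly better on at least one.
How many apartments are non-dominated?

6

#1: dominated by #7 (rent 1107≤1873, walk score 66≥62, size 976≥739).
#2: not dominated (best walk score).
#3: not dominated.
#4: dominated by #2 (rent 3285≤3641, walk score 98≥75, size 1156≥366).
#5: not dominated (best size).
#6: not dominated (best rent).
#7: not dominated.
#8: not dominated.
#9: dominated by #1 (rent 1873≤3615, walk score 62≥58, size 739≥517).
#10: dominated by #1 (rent 1873≤2879, walk score 62≥34, size 739≥481).
Pareto-optimal: #2, #3, #5, #6, #7, #8 → 6.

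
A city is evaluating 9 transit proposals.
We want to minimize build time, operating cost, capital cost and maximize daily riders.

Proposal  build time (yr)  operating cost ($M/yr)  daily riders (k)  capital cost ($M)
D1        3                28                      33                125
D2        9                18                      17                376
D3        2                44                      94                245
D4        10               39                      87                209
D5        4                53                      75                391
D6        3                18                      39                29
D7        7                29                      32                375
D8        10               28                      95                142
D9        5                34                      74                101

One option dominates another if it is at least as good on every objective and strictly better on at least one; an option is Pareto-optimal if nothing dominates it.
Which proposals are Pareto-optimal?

D1: dominated by D6 (build time 3≤3, operating cost 18≤28, daily riders 39≥33, capital cost 29≤125).
D2: dominated by D6 (build time 3≤9, operating cost 18≤18, daily riders 39≥17, capital cost 29≤376).
D3: not dominated (best build time).
D4: dominated by D8 (build time 10≤10, operating cost 28≤39, daily riders 95≥87, capital cost 142≤209).
D5: dominated by D3 (build time 2≤4, operating cost 44≤53, daily riders 94≥75, capital cost 245≤391).
D6: not dominated (best capital cost).
D7: dominated by D1 (build time 3≤7, operating cost 28≤29, daily riders 33≥32, capital cost 125≤375).
D8: not dominated (best daily riders).
D9: not dominated.

D3, D6, D8, D9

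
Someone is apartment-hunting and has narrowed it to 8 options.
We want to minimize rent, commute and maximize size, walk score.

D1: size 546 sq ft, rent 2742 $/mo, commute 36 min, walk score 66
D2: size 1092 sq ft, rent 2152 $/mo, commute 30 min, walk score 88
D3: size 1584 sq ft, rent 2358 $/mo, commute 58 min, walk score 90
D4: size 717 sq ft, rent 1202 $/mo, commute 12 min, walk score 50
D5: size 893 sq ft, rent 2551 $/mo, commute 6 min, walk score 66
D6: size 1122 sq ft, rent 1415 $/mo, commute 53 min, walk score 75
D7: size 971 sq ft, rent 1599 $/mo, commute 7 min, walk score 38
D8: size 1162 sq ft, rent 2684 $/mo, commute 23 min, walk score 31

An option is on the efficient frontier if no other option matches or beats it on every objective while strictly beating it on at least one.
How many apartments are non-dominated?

D1: dominated by D2 (size 1092≥546, rent 2152≤2742, commute 30≤36, walk score 88≥66).
D2: not dominated.
D3: not dominated (best size).
D4: not dominated (best rent).
D5: not dominated (best commute).
D6: not dominated.
D7: not dominated.
D8: not dominated.
Pareto-optimal: D2, D3, D4, D5, D6, D7, D8 → 7.

7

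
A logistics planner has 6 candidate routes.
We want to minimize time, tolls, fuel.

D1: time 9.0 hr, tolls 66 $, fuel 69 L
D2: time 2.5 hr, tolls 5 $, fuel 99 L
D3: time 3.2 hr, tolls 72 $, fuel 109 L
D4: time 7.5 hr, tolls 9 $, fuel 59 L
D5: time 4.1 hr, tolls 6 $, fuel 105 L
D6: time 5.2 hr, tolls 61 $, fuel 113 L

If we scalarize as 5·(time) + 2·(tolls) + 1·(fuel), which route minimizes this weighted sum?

D1: 5·9.0 + 2·66 + 1·69 = 246.0
D2: 5·2.5 + 2·5 + 1·99 = 121.5
D3: 5·3.2 + 2·72 + 1·109 = 269.0
D4: 5·7.5 + 2·9 + 1·59 = 114.5
D5: 5·4.1 + 2·6 + 1·105 = 137.5
D6: 5·5.2 + 2·61 + 1·113 = 261.0
Lowest: D4 at 114.5.

D4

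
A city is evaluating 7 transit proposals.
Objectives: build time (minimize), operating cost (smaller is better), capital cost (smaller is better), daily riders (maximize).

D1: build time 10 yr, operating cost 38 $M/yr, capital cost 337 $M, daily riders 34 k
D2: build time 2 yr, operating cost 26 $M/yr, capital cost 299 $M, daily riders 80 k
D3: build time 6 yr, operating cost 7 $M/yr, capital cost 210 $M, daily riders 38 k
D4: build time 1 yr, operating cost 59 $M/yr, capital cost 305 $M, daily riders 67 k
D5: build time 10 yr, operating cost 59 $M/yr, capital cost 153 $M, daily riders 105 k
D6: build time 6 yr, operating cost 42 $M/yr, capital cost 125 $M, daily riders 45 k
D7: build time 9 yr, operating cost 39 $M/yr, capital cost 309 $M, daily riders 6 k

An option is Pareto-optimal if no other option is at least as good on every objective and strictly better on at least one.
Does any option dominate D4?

No

D1: worse on build time (10 vs 1).
D2: worse on build time (2 vs 1).
D3: worse on build time (6 vs 1).
D5: worse on build time (10 vs 1).
D6: worse on build time (6 vs 1).
D7: worse on build time (9 vs 1).
No option is at least as good as D4 on every objective and strictly better on one.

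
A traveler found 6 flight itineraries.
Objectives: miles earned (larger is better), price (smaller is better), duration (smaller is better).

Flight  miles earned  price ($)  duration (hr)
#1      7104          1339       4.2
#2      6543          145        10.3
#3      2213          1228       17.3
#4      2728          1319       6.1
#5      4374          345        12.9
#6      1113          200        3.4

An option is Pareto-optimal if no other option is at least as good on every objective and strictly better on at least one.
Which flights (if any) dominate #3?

#2: miles earned 6543≥2213, price 145≤1228, duration 10.3≤17.3 — dominates #3.
#5: miles earned 4374≥2213, price 345≤1228, duration 12.9≤17.3 — dominates #3.
Others (#1, #4, #6) are each worse than #3 on at least one objective.

#2, #5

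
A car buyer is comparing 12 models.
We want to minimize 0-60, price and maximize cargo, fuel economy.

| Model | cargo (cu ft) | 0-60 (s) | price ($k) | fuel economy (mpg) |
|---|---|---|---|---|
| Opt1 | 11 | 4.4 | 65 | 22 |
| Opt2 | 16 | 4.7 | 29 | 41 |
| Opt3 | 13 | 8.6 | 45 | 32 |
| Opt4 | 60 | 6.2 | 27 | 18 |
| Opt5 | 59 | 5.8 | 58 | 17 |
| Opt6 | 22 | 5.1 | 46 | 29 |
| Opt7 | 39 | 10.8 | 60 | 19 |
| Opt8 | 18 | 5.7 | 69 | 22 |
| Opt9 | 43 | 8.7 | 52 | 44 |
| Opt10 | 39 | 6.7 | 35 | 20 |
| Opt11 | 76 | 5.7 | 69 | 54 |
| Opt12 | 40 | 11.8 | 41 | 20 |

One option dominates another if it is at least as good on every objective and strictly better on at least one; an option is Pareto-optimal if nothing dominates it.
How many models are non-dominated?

Opt1: not dominated (best 0-60).
Opt2: not dominated.
Opt3: dominated by Opt2 (cargo 16≥13, 0-60 4.7≤8.6, price 29≤45, fuel economy 41≥32).
Opt4: not dominated (best price).
Opt5: not dominated.
Opt6: not dominated.
Opt7: dominated by Opt9 (cargo 43≥39, 0-60 8.7≤10.8, price 52≤60, fuel economy 44≥19).
Opt8: dominated by Opt6 (cargo 22≥18, 0-60 5.1≤5.7, price 46≤69, fuel economy 29≥22).
Opt9: not dominated.
Opt10: not dominated.
Opt11: not dominated (best cargo).
Opt12: not dominated.
Pareto-optimal: Opt1, Opt2, Opt4, Opt5, Opt6, Opt9, Opt10, Opt11, Opt12 → 9.

9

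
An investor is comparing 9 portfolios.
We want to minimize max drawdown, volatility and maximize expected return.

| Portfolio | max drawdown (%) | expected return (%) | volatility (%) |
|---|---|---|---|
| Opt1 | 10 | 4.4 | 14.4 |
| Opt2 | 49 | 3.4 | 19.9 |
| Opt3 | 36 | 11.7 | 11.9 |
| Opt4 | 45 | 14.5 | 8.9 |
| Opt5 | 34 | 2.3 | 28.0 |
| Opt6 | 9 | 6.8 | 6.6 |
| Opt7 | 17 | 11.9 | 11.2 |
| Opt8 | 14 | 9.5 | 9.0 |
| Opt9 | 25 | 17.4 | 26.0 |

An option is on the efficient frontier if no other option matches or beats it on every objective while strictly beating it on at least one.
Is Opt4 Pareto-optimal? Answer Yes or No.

Yes

Opt1: worse on expected return (4.4 vs 14.5).
Opt2: worse on max drawdown (49 vs 45).
Opt3: worse on expected return (11.7 vs 14.5).
Opt5: worse on expected return (2.3 vs 14.5).
Opt6: worse on expected return (6.8 vs 14.5).
Opt7: worse on expected return (11.9 vs 14.5).
Opt8: worse on expected return (9.5 vs 14.5).
Opt9: worse on volatility (26.0 vs 8.9).
No option is at least as good as Opt4 on every objective and strictly better on one.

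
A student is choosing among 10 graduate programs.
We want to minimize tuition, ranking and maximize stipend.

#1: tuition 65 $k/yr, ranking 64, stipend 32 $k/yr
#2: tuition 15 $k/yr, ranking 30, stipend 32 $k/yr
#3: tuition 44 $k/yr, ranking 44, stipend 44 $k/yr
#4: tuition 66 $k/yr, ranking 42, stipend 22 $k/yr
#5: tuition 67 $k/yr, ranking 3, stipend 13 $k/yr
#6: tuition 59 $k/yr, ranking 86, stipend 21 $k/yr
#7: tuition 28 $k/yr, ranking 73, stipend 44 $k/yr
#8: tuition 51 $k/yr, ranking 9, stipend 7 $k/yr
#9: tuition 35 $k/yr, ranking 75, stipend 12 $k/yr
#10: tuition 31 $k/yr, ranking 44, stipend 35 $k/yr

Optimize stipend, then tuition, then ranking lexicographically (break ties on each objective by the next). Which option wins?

#7

First maximize stipend: best is 44, kept {#3, #7}.
Then minimize tuition: best is 28, kept {#7}.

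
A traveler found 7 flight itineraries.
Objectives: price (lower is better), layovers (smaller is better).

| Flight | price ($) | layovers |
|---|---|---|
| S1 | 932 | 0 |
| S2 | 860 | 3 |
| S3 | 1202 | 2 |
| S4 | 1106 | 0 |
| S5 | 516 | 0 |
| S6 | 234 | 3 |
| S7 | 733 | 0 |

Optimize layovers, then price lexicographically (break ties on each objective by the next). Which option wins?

S5

First minimize layovers: best is 0, kept {S1, S4, S5, S7}.
Then minimize price: best is 516, kept {S5}.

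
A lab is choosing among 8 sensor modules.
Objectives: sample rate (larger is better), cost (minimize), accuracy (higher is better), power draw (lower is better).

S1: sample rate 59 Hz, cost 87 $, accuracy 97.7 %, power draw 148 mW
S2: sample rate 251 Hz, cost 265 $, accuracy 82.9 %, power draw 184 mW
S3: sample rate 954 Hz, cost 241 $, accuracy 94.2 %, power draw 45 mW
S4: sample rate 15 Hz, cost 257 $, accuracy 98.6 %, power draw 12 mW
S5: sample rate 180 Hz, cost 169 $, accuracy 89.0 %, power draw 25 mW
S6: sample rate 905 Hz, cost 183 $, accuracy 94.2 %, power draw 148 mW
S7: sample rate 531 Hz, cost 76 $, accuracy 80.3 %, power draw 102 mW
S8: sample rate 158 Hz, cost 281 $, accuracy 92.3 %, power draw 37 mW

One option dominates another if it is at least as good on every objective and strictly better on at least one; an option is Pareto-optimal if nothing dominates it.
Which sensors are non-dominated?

S1: not dominated.
S2: dominated by S3 (sample rate 954≥251, cost 241≤265, accuracy 94.2≥82.9, power draw 45≤184).
S3: not dominated (best sample rate).
S4: not dominated (best accuracy).
S5: not dominated.
S6: not dominated.
S7: not dominated (best cost).
S8: not dominated.

S1, S3, S4, S5, S6, S7, S8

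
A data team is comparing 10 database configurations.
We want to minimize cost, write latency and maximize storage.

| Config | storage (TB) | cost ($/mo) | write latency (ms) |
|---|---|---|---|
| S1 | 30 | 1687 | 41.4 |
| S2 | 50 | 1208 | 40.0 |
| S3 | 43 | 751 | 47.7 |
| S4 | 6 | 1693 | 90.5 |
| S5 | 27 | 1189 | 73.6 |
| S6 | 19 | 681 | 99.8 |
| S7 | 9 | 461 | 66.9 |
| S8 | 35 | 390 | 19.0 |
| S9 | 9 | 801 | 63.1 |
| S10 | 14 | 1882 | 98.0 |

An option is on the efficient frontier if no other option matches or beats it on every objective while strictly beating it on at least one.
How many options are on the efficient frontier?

3

S1: dominated by S2 (storage 50≥30, cost 1208≤1687, write latency 40.0≤41.4).
S2: not dominated (best storage).
S3: not dominated.
S4: dominated by S1 (storage 30≥6, cost 1687≤1693, write latency 41.4≤90.5).
S5: dominated by S3 (storage 43≥27, cost 751≤1189, write latency 47.7≤73.6).
S6: dominated by S8 (storage 35≥19, cost 390≤681, write latency 19.0≤99.8).
S7: dominated by S8 (storage 35≥9, cost 390≤461, write latency 19.0≤66.9).
S8: not dominated (best cost).
S9: dominated by S3 (storage 43≥9, cost 751≤801, write latency 47.7≤63.1).
S10: dominated by S1 (storage 30≥14, cost 1687≤1882, write latency 41.4≤98.0).
Pareto-optimal: S2, S3, S8 → 3.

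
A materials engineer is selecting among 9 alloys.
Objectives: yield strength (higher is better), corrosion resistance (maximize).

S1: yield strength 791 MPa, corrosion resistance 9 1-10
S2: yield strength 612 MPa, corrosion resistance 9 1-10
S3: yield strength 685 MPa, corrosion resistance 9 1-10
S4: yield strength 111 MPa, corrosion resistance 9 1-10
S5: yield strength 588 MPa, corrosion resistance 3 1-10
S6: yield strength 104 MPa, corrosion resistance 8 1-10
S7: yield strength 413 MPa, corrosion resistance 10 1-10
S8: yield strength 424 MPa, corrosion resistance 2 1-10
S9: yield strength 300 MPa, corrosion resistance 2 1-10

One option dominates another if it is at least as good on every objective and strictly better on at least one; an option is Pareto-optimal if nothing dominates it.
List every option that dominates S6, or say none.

S1: yield strength 791≥104, corrosion resistance 9≥8 — dominates S6.
S2: yield strength 612≥104, corrosion resistance 9≥8 — dominates S6.
S3: yield strength 685≥104, corrosion resistance 9≥8 — dominates S6.
S4: yield strength 111≥104, corrosion resistance 9≥8 — dominates S6.
S7: yield strength 413≥104, corrosion resistance 10≥8 — dominates S6.
Others (S5, S8, S9) are each worse than S6 on at least one objective.

S1, S2, S3, S4, S7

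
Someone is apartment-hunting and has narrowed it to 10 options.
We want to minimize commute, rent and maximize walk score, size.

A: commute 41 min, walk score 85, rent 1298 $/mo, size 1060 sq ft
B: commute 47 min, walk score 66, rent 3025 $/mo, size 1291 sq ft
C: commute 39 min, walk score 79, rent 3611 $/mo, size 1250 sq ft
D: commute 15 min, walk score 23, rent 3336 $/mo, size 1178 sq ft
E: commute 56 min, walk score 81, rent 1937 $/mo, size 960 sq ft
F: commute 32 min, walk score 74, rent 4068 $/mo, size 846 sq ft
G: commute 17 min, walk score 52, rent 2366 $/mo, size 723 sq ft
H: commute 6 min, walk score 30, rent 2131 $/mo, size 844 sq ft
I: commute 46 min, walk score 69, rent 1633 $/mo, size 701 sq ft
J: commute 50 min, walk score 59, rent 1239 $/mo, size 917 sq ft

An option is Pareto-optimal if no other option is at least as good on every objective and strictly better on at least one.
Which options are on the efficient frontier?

A: not dominated (best walk score).
B: not dominated (best size).
C: not dominated.
D: not dominated.
E: dominated by A (commute 41≤56, walk score 85≥81, rent 1298≤1937, size 1060≥960).
F: not dominated.
G: not dominated.
H: not dominated (best commute).
I: dominated by A (commute 41≤46, walk score 85≥69, rent 1298≤1633, size 1060≥701).
J: not dominated (best rent).

A, B, C, D, F, G, H, J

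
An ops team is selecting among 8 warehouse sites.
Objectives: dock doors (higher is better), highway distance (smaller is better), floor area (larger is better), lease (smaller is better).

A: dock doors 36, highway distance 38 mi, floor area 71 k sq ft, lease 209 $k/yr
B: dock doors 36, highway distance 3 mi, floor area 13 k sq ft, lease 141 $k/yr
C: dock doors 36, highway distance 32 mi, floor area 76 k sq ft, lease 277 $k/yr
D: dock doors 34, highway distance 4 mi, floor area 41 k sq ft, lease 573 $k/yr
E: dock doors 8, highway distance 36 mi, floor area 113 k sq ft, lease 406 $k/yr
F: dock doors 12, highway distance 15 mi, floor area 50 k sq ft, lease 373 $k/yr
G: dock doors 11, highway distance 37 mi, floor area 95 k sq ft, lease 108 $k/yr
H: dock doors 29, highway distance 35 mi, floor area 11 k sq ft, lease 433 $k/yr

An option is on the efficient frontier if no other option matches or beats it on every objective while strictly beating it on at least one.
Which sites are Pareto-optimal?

A: not dominated.
B: not dominated (best highway distance).
C: not dominated.
D: not dominated.
E: not dominated (best floor area).
F: not dominated.
G: not dominated (best lease).
H: dominated by B (dock doors 36≥29, highway distance 3≤35, floor area 13≥11, lease 141≤433).

A, B, C, D, E, F, G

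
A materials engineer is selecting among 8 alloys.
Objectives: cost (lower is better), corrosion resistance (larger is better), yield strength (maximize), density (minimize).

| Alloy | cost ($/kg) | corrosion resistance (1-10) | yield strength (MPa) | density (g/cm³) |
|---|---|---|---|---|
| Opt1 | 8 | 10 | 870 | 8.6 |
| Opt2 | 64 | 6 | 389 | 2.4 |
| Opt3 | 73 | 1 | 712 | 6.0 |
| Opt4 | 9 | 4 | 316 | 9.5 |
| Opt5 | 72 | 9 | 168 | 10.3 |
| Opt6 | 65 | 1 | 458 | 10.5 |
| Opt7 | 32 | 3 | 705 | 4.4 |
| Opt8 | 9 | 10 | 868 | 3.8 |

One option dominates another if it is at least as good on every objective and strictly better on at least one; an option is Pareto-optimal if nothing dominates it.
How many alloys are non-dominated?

3

Opt1: not dominated (best cost).
Opt2: not dominated (best density).
Opt3: dominated by Opt8 (cost 9≤73, corrosion resistance 10≥1, yield strength 868≥712, density 3.8≤6.0).
Opt4: dominated by Opt1 (cost 8≤9, corrosion resistance 10≥4, yield strength 870≥316, density 8.6≤9.5).
Opt5: dominated by Opt1 (cost 8≤72, corrosion resistance 10≥9, yield strength 870≥168, density 8.6≤10.3).
Opt6: dominated by Opt1 (cost 8≤65, corrosion resistance 10≥1, yield strength 870≥458, density 8.6≤10.5).
Opt7: dominated by Opt8 (cost 9≤32, corrosion resistance 10≥3, yield strength 868≥705, density 3.8≤4.4).
Opt8: not dominated.
Pareto-optimal: Opt1, Opt2, Opt8 → 3.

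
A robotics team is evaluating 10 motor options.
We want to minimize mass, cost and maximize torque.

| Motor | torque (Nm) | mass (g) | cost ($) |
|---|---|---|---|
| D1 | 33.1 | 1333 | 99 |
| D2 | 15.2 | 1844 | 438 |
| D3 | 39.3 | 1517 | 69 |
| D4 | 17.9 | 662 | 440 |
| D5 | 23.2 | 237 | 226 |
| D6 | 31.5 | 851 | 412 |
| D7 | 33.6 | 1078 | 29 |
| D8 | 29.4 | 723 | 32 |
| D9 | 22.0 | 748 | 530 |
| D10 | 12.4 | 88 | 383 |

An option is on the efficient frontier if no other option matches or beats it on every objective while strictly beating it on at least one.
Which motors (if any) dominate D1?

D7: torque 33.6≥33.1, mass 1078≤1333, cost 29≤99 — dominates D1.
Others (D2, D3, D4, D5, D6, D8, D9, D10) are each worse than D1 on at least one objective.

D7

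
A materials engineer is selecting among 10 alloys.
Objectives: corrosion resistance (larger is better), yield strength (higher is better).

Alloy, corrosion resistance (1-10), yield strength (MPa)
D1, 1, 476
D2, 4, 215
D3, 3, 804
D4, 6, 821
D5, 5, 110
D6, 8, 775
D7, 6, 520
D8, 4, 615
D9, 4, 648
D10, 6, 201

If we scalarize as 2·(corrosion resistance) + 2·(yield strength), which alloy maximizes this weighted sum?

D4

D1: 2·1 + 2·476 = 954
D2: 2·4 + 2·215 = 438
D3: 2·3 + 2·804 = 1614
D4: 2·6 + 2·821 = 1654
D5: 2·5 + 2·110 = 230
D6: 2·8 + 2·775 = 1566
D7: 2·6 + 2·520 = 1052
D8: 2·4 + 2·615 = 1238
D9: 2·4 + 2·648 = 1304
D10: 2·6 + 2·201 = 414
Highest: D4 at 1654.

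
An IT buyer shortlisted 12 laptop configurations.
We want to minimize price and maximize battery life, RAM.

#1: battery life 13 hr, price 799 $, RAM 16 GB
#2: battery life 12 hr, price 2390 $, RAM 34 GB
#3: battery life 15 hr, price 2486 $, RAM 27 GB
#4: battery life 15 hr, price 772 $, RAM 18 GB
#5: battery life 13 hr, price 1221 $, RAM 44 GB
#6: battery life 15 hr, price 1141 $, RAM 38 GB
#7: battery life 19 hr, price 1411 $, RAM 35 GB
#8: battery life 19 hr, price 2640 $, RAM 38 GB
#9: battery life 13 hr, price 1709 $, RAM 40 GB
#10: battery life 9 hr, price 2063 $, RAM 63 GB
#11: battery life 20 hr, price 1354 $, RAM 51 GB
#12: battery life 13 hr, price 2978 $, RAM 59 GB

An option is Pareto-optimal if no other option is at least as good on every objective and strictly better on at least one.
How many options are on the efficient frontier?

6

#1: dominated by #4 (battery life 15≥13, price 772≤799, RAM 18≥16).
#2: dominated by #5 (battery life 13≥12, price 1221≤2390, RAM 44≥34).
#3: dominated by #6 (battery life 15≥15, price 1141≤2486, RAM 38≥27).
#4: not dominated (best price).
#5: not dominated.
#6: not dominated.
#7: dominated by #11 (battery life 20≥19, price 1354≤1411, RAM 51≥35).
#8: dominated by #11 (battery life 20≥19, price 1354≤2640, RAM 51≥38).
#9: dominated by #5 (battery life 13≥13, price 1221≤1709, RAM 44≥40).
#10: not dominated (best RAM).
#11: not dominated (best battery life).
#12: not dominated.
Pareto-optimal: #4, #5, #6, #10, #11, #12 → 6.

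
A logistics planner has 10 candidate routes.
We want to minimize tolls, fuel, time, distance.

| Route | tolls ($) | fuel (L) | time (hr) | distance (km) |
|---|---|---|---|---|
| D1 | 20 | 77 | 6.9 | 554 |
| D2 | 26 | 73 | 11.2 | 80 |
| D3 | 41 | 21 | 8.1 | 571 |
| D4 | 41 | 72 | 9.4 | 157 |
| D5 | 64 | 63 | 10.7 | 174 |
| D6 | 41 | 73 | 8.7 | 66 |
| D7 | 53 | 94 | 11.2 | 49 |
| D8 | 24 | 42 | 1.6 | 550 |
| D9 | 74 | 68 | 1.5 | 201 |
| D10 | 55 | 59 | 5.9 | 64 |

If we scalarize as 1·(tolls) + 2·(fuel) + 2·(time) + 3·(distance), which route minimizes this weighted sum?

D10

D1: 1·20 + 2·77 + 2·6.9 + 3·554 = 1849.8
D2: 1·26 + 2·73 + 2·11.2 + 3·80 = 434.4
D3: 1·41 + 2·21 + 2·8.1 + 3·571 = 1812.2
D4: 1·41 + 2·72 + 2·9.4 + 3·157 = 674.8
D5: 1·64 + 2·63 + 2·10.7 + 3·174 = 733.4
D6: 1·41 + 2·73 + 2·8.7 + 3·66 = 402.4
D7: 1·53 + 2·94 + 2·11.2 + 3·49 = 410.4
D8: 1·24 + 2·42 + 2·1.6 + 3·550 = 1761.2
D9: 1·74 + 2·68 + 2·1.5 + 3·201 = 816.0
D10: 1·55 + 2·59 + 2·5.9 + 3·64 = 376.8
Lowest: D10 at 376.8.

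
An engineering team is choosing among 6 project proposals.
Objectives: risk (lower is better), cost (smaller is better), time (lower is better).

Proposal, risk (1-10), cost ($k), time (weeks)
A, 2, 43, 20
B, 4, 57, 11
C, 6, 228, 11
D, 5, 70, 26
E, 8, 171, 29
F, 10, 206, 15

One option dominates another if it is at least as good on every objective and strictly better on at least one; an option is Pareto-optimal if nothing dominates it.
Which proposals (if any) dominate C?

B: risk 4≤6, cost 57≤228, time 11≤11 — dominates C.
Others (A, D, E, F) are each worse than C on at least one objective.

B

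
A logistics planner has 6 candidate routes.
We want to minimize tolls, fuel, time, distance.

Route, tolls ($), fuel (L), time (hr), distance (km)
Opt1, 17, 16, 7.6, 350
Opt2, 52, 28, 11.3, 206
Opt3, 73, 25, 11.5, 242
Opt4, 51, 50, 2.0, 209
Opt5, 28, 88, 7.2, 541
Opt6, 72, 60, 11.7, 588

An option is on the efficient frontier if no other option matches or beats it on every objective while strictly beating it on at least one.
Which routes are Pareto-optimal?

Opt1: not dominated (best tolls).
Opt2: not dominated (best distance).
Opt3: not dominated.
Opt4: not dominated (best time).
Opt5: not dominated.
Opt6: dominated by Opt1 (tolls 17≤72, fuel 16≤60, time 7.6≤11.7, distance 350≤588).

Opt1, Opt2, Opt3, Opt4, Opt5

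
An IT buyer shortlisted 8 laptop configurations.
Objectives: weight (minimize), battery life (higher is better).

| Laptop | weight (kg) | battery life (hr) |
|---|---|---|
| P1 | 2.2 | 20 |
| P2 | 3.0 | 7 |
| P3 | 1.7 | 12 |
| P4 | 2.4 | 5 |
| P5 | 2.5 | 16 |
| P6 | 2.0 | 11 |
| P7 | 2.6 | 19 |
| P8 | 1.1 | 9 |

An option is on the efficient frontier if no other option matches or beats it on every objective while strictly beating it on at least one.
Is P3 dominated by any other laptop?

No

P1: worse on weight (2.2 vs 1.7).
P2: worse on weight (3.0 vs 1.7).
P4: worse on weight (2.4 vs 1.7).
P5: worse on weight (2.5 vs 1.7).
P6: worse on weight (2.0 vs 1.7).
P7: worse on weight (2.6 vs 1.7).
P8: worse on battery life (9 vs 12).
No option is at least as good as P3 on every objective and strictly better on one.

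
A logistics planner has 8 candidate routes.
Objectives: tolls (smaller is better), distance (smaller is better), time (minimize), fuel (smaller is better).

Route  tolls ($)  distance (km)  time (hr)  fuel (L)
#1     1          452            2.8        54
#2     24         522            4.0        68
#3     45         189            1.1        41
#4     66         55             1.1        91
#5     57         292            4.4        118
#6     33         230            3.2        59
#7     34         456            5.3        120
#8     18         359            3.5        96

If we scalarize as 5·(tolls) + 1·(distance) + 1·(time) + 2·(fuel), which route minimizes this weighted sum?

#1: 5·1 + 1·452 + 1·2.8 + 2·54 = 567.8
#2: 5·24 + 1·522 + 1·4.0 + 2·68 = 782.0
#3: 5·45 + 1·189 + 1·1.1 + 2·41 = 497.1
#4: 5·66 + 1·55 + 1·1.1 + 2·91 = 568.1
#5: 5·57 + 1·292 + 1·4.4 + 2·118 = 817.4
#6: 5·33 + 1·230 + 1·3.2 + 2·59 = 516.2
#7: 5·34 + 1·456 + 1·5.3 + 2·120 = 871.3
#8: 5·18 + 1·359 + 1·3.5 + 2·96 = 644.5
Lowest: #3 at 497.1.

#3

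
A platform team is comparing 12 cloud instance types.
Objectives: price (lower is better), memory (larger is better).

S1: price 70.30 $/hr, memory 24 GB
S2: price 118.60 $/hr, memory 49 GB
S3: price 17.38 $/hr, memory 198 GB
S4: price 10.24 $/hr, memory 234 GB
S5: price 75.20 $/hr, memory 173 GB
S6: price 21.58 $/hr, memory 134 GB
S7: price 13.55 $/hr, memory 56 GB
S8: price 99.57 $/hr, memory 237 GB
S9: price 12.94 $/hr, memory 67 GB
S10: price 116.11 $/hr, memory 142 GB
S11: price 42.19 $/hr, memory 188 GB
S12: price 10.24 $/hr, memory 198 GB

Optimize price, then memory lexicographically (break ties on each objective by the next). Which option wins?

S4

First minimize price: best is 10.24, kept {S4, S12}.
Then maximize memory: best is 234, kept {S4}.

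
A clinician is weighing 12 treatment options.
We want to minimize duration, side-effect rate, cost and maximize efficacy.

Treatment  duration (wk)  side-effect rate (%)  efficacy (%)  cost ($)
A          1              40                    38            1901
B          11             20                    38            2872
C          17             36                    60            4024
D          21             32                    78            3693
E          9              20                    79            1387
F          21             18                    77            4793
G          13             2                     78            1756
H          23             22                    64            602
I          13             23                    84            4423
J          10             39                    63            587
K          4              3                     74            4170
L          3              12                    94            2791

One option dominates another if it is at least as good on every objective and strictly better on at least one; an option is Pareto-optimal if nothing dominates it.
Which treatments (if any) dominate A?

none

B: worse on duration (11 vs 1).
C: worse on duration (17 vs 1).
D: worse on duration (21 vs 1).
E: worse on duration (9 vs 1).
F: worse on duration (21 vs 1).
G: worse on duration (13 vs 1).
H: worse on duration (23 vs 1).
I: worse on duration (13 vs 1).
J: worse on duration (10 vs 1).
K: worse on duration (4 vs 1).
L: worse on duration (3 vs 1).
No option dominates A.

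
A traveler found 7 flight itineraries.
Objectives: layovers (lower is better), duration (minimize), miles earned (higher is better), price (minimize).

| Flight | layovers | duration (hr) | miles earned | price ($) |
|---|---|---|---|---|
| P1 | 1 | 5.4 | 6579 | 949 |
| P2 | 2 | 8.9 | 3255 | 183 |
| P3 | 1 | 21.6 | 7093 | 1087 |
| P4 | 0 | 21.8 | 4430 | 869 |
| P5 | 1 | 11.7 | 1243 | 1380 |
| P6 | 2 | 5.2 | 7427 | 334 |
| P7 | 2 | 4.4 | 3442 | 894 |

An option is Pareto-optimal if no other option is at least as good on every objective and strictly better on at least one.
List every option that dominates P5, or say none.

P1

P1: layovers 1≤1, duration 5.4≤11.7, miles earned 6579≥1243, price 949≤1380 — dominates P5.
Others (P2, P3, P4, P6, P7) are each worse than P5 on at least one objective.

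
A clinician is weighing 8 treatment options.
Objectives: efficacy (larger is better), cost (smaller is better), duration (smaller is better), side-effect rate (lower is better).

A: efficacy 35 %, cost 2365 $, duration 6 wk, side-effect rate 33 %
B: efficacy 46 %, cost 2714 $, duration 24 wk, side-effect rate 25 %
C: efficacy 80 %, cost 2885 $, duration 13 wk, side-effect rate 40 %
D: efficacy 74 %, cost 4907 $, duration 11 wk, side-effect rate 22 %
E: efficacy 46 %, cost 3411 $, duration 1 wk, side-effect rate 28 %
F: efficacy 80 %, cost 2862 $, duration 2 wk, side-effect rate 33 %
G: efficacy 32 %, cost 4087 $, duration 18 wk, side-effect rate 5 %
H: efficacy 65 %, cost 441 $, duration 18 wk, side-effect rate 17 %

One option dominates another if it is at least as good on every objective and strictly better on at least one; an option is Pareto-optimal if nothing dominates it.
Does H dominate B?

Yes

H vs B: efficacy 65≥46, cost 441≤2714, duration 18≤24, side-effect rate 17≤25 — H is at least as good on every objective with at least one strict improvement.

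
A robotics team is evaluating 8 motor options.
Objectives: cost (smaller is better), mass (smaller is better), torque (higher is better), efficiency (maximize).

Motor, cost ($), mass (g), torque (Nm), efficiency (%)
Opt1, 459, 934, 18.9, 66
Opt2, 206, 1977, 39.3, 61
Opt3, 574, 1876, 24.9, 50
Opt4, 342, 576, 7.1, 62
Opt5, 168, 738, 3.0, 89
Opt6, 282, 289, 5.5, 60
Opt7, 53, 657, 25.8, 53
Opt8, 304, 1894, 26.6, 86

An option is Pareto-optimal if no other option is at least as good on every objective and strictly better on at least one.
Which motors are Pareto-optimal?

Opt1: not dominated.
Opt2: not dominated (best torque).
Opt3: dominated by Opt7 (cost 53≤574, mass 657≤1876, torque 25.8≥24.9, efficiency 53≥50).
Opt4: not dominated.
Opt5: not dominated (best efficiency).
Opt6: not dominated (best mass).
Opt7: not dominated (best cost).
Opt8: not dominated.

Opt1, Opt2, Opt4, Opt5, Opt6, Opt7, Opt8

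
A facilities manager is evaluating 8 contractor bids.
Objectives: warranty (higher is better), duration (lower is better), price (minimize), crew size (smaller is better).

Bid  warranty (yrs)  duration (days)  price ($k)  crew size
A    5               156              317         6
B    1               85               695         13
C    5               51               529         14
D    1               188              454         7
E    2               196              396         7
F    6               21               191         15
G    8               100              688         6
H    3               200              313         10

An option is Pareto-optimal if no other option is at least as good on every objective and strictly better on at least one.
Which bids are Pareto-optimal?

A: not dominated.
B: not dominated.
C: not dominated.
D: dominated by A (warranty 5≥1, duration 156≤188, price 317≤454, crew size 6≤7).
E: dominated by A (warranty 5≥2, duration 156≤196, price 317≤396, crew size 6≤7).
F: not dominated (best duration).
G: not dominated (best warranty).
H: not dominated.

A, B, C, F, G, H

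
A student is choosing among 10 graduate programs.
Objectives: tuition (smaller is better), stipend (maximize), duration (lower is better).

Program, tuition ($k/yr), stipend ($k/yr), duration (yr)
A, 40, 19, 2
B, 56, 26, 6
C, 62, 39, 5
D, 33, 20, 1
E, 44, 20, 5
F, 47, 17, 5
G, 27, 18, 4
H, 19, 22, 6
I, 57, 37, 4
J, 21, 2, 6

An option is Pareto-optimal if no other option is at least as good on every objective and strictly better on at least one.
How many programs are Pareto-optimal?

A: dominated by D (tuition 33≤40, stipend 20≥19, duration 1≤2).
B: not dominated.
C: not dominated (best stipend).
D: not dominated (best duration).
E: dominated by D (tuition 33≤44, stipend 20≥20, duration 1≤5).
F: dominated by A (tuition 40≤47, stipend 19≥17, duration 2≤5).
G: not dominated.
H: not dominated (best tuition).
I: not dominated.
J: dominated by H (tuition 19≤21, stipend 22≥2, duration 6≤6).
Pareto-optimal: B, C, D, G, H, I → 6.

6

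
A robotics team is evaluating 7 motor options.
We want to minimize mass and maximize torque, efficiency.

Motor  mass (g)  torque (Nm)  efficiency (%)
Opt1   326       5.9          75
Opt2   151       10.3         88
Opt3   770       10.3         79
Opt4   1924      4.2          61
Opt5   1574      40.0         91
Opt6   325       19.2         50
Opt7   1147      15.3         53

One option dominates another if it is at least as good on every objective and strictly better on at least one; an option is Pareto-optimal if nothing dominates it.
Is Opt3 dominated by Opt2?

Yes

Opt2 vs Opt3: mass 151≤770, torque 10.3≥10.3, efficiency 88≥79 — Opt2 is at least as good on every objective with at least one strict improvement.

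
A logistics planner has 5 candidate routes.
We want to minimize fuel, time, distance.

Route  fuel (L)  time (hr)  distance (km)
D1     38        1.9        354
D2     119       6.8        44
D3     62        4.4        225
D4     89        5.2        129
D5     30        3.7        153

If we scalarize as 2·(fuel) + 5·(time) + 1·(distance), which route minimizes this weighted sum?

D1: 2·38 + 5·1.9 + 1·354 = 439.5
D2: 2·119 + 5·6.8 + 1·44 = 316.0
D3: 2·62 + 5·4.4 + 1·225 = 371.0
D4: 2·89 + 5·5.2 + 1·129 = 333.0
D5: 2·30 + 5·3.7 + 1·153 = 231.5
Lowest: D5 at 231.5.

D5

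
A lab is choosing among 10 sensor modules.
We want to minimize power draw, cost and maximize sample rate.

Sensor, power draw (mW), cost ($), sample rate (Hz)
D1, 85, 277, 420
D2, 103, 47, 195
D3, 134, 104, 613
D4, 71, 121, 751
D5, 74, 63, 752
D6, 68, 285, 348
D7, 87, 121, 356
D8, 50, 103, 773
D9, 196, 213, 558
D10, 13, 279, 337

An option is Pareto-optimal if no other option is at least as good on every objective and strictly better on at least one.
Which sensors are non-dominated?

D1: dominated by D4 (power draw 71≤85, cost 121≤277, sample rate 751≥420).
D2: not dominated (best cost).
D3: dominated by D5 (power draw 74≤134, cost 63≤104, sample rate 752≥613).
D4: dominated by D8 (power draw 50≤71, cost 103≤121, sample rate 773≥751).
D5: not dominated.
D6: dominated by D8 (power draw 50≤68, cost 103≤285, sample rate 773≥348).
D7: dominated by D4 (power draw 71≤87, cost 121≤121, sample rate 751≥356).
D8: not dominated (best sample rate).
D9: dominated by D3 (power draw 134≤196, cost 104≤213, sample rate 613≥558).
D10: not dominated (best power draw).

D2, D5, D8, D10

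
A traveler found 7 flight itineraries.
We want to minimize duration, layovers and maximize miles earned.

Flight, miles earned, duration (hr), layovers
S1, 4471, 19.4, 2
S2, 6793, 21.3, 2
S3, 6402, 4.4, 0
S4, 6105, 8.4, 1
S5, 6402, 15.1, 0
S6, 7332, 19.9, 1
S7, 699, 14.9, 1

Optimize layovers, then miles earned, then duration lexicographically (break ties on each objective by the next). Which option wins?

S3

First minimize layovers: best is 0, kept {S3, S5}.
Then maximize miles earned: best is 6402, kept {S3, S5}.
Then minimize duration: best is 4.4, kept {S3}.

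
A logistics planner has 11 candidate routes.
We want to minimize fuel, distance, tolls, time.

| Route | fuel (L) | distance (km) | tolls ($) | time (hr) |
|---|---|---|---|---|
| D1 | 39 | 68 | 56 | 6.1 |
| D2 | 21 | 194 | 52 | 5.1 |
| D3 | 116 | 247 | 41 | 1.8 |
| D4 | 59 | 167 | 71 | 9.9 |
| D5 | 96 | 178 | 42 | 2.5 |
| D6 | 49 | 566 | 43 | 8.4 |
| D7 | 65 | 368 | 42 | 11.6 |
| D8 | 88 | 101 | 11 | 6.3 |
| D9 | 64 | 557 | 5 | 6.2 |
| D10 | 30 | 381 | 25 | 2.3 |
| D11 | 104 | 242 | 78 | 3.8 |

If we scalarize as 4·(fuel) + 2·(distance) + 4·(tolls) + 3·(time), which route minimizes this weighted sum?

D1: 4·39 + 2·68 + 4·56 + 3·6.1 = 534.3
D2: 4·21 + 2·194 + 4·52 + 3·5.1 = 695.3
D3: 4·116 + 2·247 + 4·41 + 3·1.8 = 1127.4
D4: 4·59 + 2·167 + 4·71 + 3·9.9 = 883.7
D5: 4·96 + 2·178 + 4·42 + 3·2.5 = 915.5
D6: 4·49 + 2·566 + 4·43 + 3·8.4 = 1525.2
D7: 4·65 + 2·368 + 4·42 + 3·11.6 = 1198.8
D8: 4·88 + 2·101 + 4·11 + 3·6.3 = 616.9
D9: 4·64 + 2·557 + 4·5 + 3·6.2 = 1408.6
D10: 4·30 + 2·381 + 4·25 + 3·2.3 = 988.9
D11: 4·104 + 2·242 + 4·78 + 3·3.8 = 1223.4
Lowest: D1 at 534.3.

D1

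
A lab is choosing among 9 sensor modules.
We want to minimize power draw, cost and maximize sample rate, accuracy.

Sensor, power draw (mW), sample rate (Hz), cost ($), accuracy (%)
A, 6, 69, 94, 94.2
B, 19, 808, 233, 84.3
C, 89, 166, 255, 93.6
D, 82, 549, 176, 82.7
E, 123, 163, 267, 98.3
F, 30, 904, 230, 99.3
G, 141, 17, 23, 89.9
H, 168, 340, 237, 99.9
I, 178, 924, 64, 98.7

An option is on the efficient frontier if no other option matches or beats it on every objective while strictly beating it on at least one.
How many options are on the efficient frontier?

A: not dominated (best power draw).
B: not dominated.
C: dominated by F (power draw 30≤89, sample rate 904≥166, cost 230≤255, accuracy 99.3≥93.6).
D: not dominated.
E: dominated by F (power draw 30≤123, sample rate 904≥163, cost 230≤267, accuracy 99.3≥98.3).
F: not dominated.
G: not dominated (best cost).
H: not dominated (best accuracy).
I: not dominated (best sample rate).
Pareto-optimal: A, B, D, F, G, H, I → 7.

7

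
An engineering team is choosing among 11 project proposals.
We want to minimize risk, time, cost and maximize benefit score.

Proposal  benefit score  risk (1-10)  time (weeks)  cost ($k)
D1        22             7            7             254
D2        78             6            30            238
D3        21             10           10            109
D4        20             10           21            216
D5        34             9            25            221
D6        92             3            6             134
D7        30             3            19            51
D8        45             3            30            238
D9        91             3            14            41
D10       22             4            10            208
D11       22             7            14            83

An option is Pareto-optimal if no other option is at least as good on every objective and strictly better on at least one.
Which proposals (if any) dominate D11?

D9

D9: benefit score 91≥22, risk 3≤7, time 14≤14, cost 41≤83 — dominates D11.
Others (D1, D2, D3, D4, D5, D6, D7, D8, D10) are each worse than D11 on at least one objective.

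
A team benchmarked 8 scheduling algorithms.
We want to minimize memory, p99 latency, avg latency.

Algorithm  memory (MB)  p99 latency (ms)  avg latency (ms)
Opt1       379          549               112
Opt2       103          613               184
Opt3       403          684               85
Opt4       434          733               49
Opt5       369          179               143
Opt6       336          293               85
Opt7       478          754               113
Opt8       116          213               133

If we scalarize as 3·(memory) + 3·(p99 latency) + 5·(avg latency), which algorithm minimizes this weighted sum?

Opt8

Opt1: 3·379 + 3·549 + 5·112 = 3344
Opt2: 3·103 + 3·613 + 5·184 = 3068
Opt3: 3·403 + 3·684 + 5·85 = 3686
Opt4: 3·434 + 3·733 + 5·49 = 3746
Opt5: 3·369 + 3·179 + 5·143 = 2359
Opt6: 3·336 + 3·293 + 5·85 = 2312
Opt7: 3·478 + 3·754 + 5·113 = 4261
Opt8: 3·116 + 3·213 + 5·133 = 1652
Lowest: Opt8 at 1652.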